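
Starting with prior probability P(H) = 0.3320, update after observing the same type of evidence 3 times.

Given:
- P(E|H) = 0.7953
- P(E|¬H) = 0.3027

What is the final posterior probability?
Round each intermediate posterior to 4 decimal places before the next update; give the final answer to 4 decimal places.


Sequential Bayesian updating:

Initial prior: P(H) = 0.3320

Update 1:
  P(E) = 0.7953 × 0.3320 + 0.3027 × 0.6680 = 0.26403960 + 0.20220360 = 0.46624320
  P(H|E) = 0.26403960 / 0.46624320 = 0.5663

Update 2:
  P(E) = 0.7953 × 0.5663 + 0.3027 × 0.4337 = 0.45037839 + 0.13128099 = 0.58165938
  P(H|E) = 0.45037839 / 0.58165938 = 0.7743

Update 3:
  P(E) = 0.7953 × 0.7743 + 0.3027 × 0.2257 = 0.61580079 + 0.06831939 = 0.68412018
  P(H|E) = 0.61580079 / 0.68412018 = 0.9001

Final posterior: 0.9001


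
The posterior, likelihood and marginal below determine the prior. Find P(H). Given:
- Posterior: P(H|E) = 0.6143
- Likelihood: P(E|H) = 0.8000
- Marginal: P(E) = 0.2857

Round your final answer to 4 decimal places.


From Bayes' theorem: P(H|E) = P(E|H) × P(H) / P(E)

Rearranging for P(H):
P(H) = P(H|E) × P(E) / P(E|H)
     = 0.6143 × 0.2857 / 0.8000
     = 0.17550551 / 0.8000
     = 0.2194


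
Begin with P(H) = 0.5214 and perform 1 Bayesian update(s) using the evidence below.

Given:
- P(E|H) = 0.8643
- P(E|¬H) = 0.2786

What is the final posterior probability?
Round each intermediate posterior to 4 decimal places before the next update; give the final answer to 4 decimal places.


Sequential Bayesian updating:

Initial prior: P(H) = 0.5214

Update 1:
  P(E) = 0.8643 × 0.5214 + 0.2786 × 0.4786 = 0.45064602 + 0.13333796 = 0.58398398
  P(H|E) = 0.45064602 / 0.58398398 = 0.7717

Final posterior: 0.7717


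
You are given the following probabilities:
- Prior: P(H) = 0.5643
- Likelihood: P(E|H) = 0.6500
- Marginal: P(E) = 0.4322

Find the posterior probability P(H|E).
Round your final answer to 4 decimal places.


Using Bayes' theorem:

P(H|E) = P(E|H) × P(H) / P(E)
       = 0.6500 × 0.5643 / 0.4322
       = 0.36679500 / 0.4322
       = 0.8487

The evidence strengthens our belief in H.
Prior: 0.5643 → Posterior: 0.8487


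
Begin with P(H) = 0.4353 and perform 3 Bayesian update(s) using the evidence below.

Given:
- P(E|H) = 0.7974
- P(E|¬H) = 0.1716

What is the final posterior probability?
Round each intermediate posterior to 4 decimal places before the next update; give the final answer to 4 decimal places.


Sequential Bayesian updating:

Initial prior: P(H) = 0.4353

Update 1:
  P(E) = 0.7974 × 0.4353 + 0.1716 × 0.5647 = 0.34710822 + 0.09690252 = 0.44401074
  P(H|E) = 0.34710822 / 0.44401074 = 0.7818

Update 2:
  P(E) = 0.7974 × 0.7818 + 0.1716 × 0.2182 = 0.62340732 + 0.03744312 = 0.66085044
  P(H|E) = 0.62340732 / 0.66085044 = 0.9433

Update 3:
  P(E) = 0.7974 × 0.9433 + 0.1716 × 0.0567 = 0.75218742 + 0.00972972 = 0.76191714
  P(H|E) = 0.75218742 / 0.76191714 = 0.9872

Final posterior: 0.9872


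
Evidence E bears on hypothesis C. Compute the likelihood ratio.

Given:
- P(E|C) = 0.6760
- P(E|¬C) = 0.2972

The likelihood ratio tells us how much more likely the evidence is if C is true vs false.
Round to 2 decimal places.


Likelihood Ratio (LR) = P(E|C) / P(E|¬C)

LR = 0.6760 / 0.2972
   = 2.27

The evidence is 2.27 times more likely if C is true than if C is false.
LR > 1, so observing E raises the odds in favor of C.


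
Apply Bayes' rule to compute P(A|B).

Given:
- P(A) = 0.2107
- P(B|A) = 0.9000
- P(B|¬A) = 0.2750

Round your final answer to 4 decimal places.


Bayes' theorem: P(A|B) = P(B|A) × P(A) / P(B)

Step 1: Calculate P(B) using law of total probability
P(B) = P(B|A)P(A) + P(B|¬A)P(¬A)
     = 0.9000 × 0.2107 + 0.2750 × 0.7893
     = 0.18963000 + 0.21705750
     = 0.40668750

Step 2: Apply Bayes' theorem
P(A|B) = P(B|A) × P(A) / P(B)
       = 0.18963000 / 0.40668750
       = 0.4663


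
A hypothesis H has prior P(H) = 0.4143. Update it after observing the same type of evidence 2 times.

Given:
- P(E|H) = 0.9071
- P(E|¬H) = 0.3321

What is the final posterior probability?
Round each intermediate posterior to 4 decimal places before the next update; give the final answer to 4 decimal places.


Sequential Bayesian updating:

Initial prior: P(H) = 0.4143

Update 1:
  P(E) = 0.9071 × 0.4143 + 0.3321 × 0.5857 = 0.37581153 + 0.19451097 = 0.57032250
  P(H|E) = 0.37581153 / 0.57032250 = 0.6589

Update 2:
  P(E) = 0.9071 × 0.6589 + 0.3321 × 0.3411 = 0.59768819 + 0.11327931 = 0.71096750
  P(H|E) = 0.59768819 / 0.71096750 = 0.8407

Final posterior: 0.8407


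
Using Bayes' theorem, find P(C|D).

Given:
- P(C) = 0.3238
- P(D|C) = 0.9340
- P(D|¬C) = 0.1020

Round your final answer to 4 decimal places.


Bayes' theorem: P(C|D) = P(D|C) × P(C) / P(D)

Step 1: Calculate P(D) using law of total probability
P(D) = P(D|C)P(C) + P(D|¬C)P(¬C)
     = 0.9340 × 0.3238 + 0.1020 × 0.6762
     = 0.30242920 + 0.06897240
     = 0.37140160

Step 2: Apply Bayes' theorem
P(C|D) = P(D|C) × P(C) / P(D)
       = 0.30242920 / 0.37140160
       = 0.8143


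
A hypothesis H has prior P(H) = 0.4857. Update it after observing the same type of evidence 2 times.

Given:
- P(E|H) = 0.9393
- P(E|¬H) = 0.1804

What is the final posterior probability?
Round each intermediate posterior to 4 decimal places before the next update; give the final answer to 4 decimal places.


Sequential Bayesian updating:

Initial prior: P(H) = 0.4857

Update 1:
  P(E) = 0.9393 × 0.4857 + 0.1804 × 0.5143 = 0.45621801 + 0.09277972 = 0.54899773
  P(H|E) = 0.45621801 / 0.54899773 = 0.8310

Update 2:
  P(E) = 0.9393 × 0.8310 + 0.1804 × 0.1690 = 0.78055830 + 0.03048760 = 0.81104590
  P(H|E) = 0.78055830 / 0.81104590 = 0.9624

Final posterior: 0.9624


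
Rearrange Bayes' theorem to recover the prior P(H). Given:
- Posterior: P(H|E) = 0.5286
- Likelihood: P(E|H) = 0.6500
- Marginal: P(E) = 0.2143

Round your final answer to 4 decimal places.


From Bayes' theorem: P(H|E) = P(E|H) × P(H) / P(E)

Rearranging for P(H):
P(H) = P(H|E) × P(E) / P(E|H)
     = 0.5286 × 0.2143 / 0.6500
     = 0.11327898 / 0.6500
     = 0.1743


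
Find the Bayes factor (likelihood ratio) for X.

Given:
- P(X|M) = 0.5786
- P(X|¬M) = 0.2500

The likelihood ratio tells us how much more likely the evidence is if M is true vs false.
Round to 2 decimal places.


Likelihood Ratio (LR) = P(X|M) / P(X|¬M)

LR = 0.5786 / 0.2500
   = 2.31

The evidence is 2.31 times more likely if M is true than if M is false.
Since LR > 1, the evidence supports M over ¬M.


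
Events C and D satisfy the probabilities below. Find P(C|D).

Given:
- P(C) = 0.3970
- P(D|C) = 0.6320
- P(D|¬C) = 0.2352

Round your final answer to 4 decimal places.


Bayes' theorem: P(C|D) = P(D|C) × P(C) / P(D)

Step 1: Calculate P(D) using law of total probability
P(D) = P(D|C)P(C) + P(D|¬C)P(¬C)
     = 0.6320 × 0.3970 + 0.2352 × 0.6030
     = 0.25090400 + 0.14182560
     = 0.39272960

Step 2: Apply Bayes' theorem
P(C|D) = P(D|C) × P(C) / P(D)
       = 0.25090400 / 0.39272960
       = 0.6389


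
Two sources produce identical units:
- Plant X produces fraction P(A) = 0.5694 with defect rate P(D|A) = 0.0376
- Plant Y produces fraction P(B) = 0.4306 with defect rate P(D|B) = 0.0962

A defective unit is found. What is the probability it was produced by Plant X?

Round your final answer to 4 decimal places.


Let A = from Plant X, D = defective

Given:
- P(A) = 0.5694, P(B) = 0.4306
- P(D|A) = 0.0376, P(D|B) = 0.0962

Step 1: Find P(D)
P(D) = P(D|A)P(A) + P(D|B)P(B)
     = 0.0376 × 0.5694 + 0.0962 × 0.4306
     = 0.02140944 + 0.04142372
     = 0.06283316

Step 2: Apply Bayes' theorem
P(A|D) = P(D|A)P(A) / P(D)
       = 0.02140944 / 0.06283316
       = 0.3407


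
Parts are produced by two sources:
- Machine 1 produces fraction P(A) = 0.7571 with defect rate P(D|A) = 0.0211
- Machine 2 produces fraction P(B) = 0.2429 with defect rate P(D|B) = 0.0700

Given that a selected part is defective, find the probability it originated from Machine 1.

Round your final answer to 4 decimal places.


Let A = from Machine 1, D = defective

Given:
- P(A) = 0.7571, P(B) = 0.2429
- P(D|A) = 0.0211, P(D|B) = 0.0700

Step 1: Find P(D)
P(D) = P(D|A)P(A) + P(D|B)P(B)
     = 0.0211 × 0.7571 + 0.0700 × 0.2429
     = 0.01597481 + 0.01700300
     = 0.03297781

Step 2: Apply Bayes' theorem
P(A|D) = P(D|A)P(A) / P(D)
       = 0.01597481 / 0.03297781
       = 0.4844


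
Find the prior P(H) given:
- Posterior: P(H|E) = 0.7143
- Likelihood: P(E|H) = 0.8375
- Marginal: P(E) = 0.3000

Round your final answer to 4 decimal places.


From Bayes' theorem: P(H|E) = P(E|H) × P(H) / P(E)

Rearranging for P(H):
P(H) = P(H|E) × P(E) / P(E|H)
     = 0.7143 × 0.3000 / 0.8375
     = 0.21429000 / 0.8375
     = 0.2559


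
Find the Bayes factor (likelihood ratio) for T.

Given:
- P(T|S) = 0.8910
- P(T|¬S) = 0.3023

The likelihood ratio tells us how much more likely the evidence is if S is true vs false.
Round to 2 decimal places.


Likelihood Ratio (LR) = P(T|S) / P(T|¬S)

LR = 0.8910 / 0.3023
   = 2.95

The evidence is 2.95 times more likely if S is true than if S is false.
LR > 1, so observing T raises the odds in favor of S.


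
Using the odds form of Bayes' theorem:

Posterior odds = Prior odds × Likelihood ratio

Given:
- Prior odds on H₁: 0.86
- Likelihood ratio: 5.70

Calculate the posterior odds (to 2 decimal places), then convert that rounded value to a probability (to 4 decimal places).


Step 1: Calculate posterior odds
Posterior odds = Prior odds × LR
               = 0.86 × 5.70
               = 4.90

Step 2: Convert to probability
P(H₁|E) = Posterior odds / (1 + Posterior odds)
       = 4.90 / (1 + 4.90)
       = 4.90 / 5.90
       = 0.8305

The evidence increased P(H₁) from 0.4624 to 0.8305.


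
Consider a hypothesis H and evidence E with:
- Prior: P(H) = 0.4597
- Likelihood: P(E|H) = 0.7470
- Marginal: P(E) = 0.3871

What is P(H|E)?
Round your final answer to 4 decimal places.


Using Bayes' theorem:

P(H|E) = P(E|H) × P(H) / P(E)
       = 0.7470 × 0.4597 / 0.3871
       = 0.34339590 / 0.3871
       = 0.8871

The evidence strengthens our belief in H.
Prior: 0.4597 → Posterior: 0.8871


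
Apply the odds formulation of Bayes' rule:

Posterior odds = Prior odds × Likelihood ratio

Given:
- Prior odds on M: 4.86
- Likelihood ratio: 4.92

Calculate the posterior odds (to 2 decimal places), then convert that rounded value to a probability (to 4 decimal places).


Step 1: Calculate posterior odds
Posterior odds = Prior odds × LR
               = 4.86 × 4.92
               = 23.91

Step 2: Convert to probability
P(M|E) = Posterior odds / (1 + Posterior odds)
       = 23.91 / (1 + 23.91)
       = 23.91 / 24.91
       = 0.9599

The evidence increased P(M) from 0.8294 to 0.9599.


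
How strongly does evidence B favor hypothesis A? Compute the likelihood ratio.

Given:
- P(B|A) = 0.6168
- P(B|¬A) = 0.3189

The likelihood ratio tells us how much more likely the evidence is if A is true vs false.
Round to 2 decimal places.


Likelihood Ratio (LR) = P(B|A) / P(B|¬A)

LR = 0.6168 / 0.3189
   = 1.93

The evidence is 1.93 times more likely if A is true than if A is false.
Since LR > 1, the evidence supports A over ¬A.


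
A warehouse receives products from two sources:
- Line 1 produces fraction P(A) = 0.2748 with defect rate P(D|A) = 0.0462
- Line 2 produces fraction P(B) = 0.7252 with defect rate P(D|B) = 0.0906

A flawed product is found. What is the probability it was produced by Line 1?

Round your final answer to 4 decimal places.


Let A = from Line 1, D = flawed

Given:
- P(A) = 0.2748, P(B) = 0.7252
- P(D|A) = 0.0462, P(D|B) = 0.0906

Step 1: Find P(D)
P(D) = P(D|A)P(A) + P(D|B)P(B)
     = 0.0462 × 0.2748 + 0.0906 × 0.7252
     = 0.01269576 + 0.06570312
     = 0.07839888

Step 2: Apply Bayes' theorem
P(A|D) = P(D|A)P(A) / P(D)
       = 0.01269576 / 0.07839888
       = 0.1619


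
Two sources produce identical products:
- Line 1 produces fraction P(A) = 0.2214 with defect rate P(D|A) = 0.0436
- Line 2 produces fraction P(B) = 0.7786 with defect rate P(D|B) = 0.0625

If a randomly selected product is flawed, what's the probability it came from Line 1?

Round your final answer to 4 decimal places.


Let A = from Line 1, D = flawed

Given:
- P(A) = 0.2214, P(B) = 0.7786
- P(D|A) = 0.0436, P(D|B) = 0.0625

Step 1: Find P(D)
P(D) = P(D|A)P(A) + P(D|B)P(B)
     = 0.0436 × 0.2214 + 0.0625 × 0.7786
     = 0.00965304 + 0.04866250
     = 0.05831554

Step 2: Apply Bayes' theorem
P(A|D) = P(D|A)P(A) / P(D)
       = 0.00965304 / 0.05831554
       = 0.1655


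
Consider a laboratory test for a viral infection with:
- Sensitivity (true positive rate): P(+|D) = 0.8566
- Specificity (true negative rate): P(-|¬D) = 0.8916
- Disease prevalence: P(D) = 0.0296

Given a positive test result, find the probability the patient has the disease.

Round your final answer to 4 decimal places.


Let D = has disease, + = positive test

Given:
- P(D) = 0.0296 (prevalence)
- P(+|D) = 0.8566 (sensitivity)
- P(-|¬D) = 0.8916 (specificity)
- P(+|¬D) = 0.1084 (false positive rate = 1 - specificity)

Step 1: Find P(+)
P(+) = P(+|D)P(D) + P(+|¬D)P(¬D)
     = 0.8566 × 0.0296 + 0.1084 × 0.9704
     = 0.02535536 + 0.10519136
     = 0.13054672

Step 2: Apply Bayes' theorem for P(D|+)
P(D|+) = P(+|D)P(D) / P(+)
       = 0.02535536 / 0.13054672
       = 0.1942


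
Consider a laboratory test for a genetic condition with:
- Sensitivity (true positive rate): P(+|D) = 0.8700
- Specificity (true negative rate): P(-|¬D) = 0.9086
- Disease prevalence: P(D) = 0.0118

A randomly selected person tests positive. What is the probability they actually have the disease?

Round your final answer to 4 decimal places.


Let D = has disease, + = positive test

Given:
- P(D) = 0.0118 (prevalence)
- P(+|D) = 0.8700 (sensitivity)
- P(-|¬D) = 0.9086 (specificity)
- P(+|¬D) = 0.0914 (false positive rate = 1 - specificity)

Step 1: Find P(+)
P(+) = P(+|D)P(D) + P(+|¬D)P(¬D)
     = 0.8700 × 0.0118 + 0.0914 × 0.9882
     = 0.01026600 + 0.09032148
     = 0.10058748

Step 2: Apply Bayes' theorem for P(D|+)
P(D|+) = P(+|D)P(D) / P(+)
       = 0.01026600 / 0.10058748
       = 0.1021


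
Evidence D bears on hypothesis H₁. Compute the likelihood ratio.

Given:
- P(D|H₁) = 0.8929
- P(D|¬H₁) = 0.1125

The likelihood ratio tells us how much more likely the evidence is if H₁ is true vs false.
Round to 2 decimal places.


Likelihood Ratio (LR) = P(D|H₁) / P(D|¬H₁)

LR = 0.8929 / 0.1125
   = 7.94

The evidence is 7.94 times more likely if H₁ is true than if H₁ is false.
LR > 1, so observing D raises the odds in favor of H₁.


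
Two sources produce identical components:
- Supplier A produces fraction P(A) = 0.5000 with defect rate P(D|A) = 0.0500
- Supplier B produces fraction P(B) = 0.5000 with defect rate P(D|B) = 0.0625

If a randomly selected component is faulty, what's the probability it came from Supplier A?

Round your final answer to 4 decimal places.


Let A = from Supplier A, D = faulty

Given:
- P(A) = 0.5000, P(B) = 0.5000
- P(D|A) = 0.0500, P(D|B) = 0.0625

Step 1: Find P(D)
P(D) = P(D|A)P(A) + P(D|B)P(B)
     = 0.0500 × 0.5000 + 0.0625 × 0.5000
     = 0.02500000 + 0.03125000
     = 0.05625000

Step 2: Apply Bayes' theorem
P(A|D) = P(D|A)P(A) / P(D)
       = 0.02500000 / 0.05625000
       = 0.4444


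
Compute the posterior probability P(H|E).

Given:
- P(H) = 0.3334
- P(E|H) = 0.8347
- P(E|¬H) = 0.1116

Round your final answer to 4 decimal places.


Bayes' theorem: P(H|E) = P(E|H) × P(H) / P(E)

Step 1: Calculate P(E) using law of total probability
P(E) = P(E|H)P(H) + P(E|¬H)P(¬H)
     = 0.8347 × 0.3334 + 0.1116 × 0.6666
     = 0.27828898 + 0.07439256
     = 0.35268154

Step 2: Apply Bayes' theorem
P(H|E) = P(E|H) × P(H) / P(E)
       = 0.27828898 / 0.35268154
       = 0.7891


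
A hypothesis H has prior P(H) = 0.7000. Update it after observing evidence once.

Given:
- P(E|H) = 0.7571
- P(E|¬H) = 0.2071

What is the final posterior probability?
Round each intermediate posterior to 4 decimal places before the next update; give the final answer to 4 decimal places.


Sequential Bayesian updating:

Initial prior: P(H) = 0.7000

Update 1:
  P(E) = 0.7571 × 0.7000 + 0.2071 × 0.3000 = 0.52997000 + 0.06213000 = 0.59210000
  P(H|E) = 0.52997000 / 0.59210000 = 0.8951

Final posterior: 0.8951


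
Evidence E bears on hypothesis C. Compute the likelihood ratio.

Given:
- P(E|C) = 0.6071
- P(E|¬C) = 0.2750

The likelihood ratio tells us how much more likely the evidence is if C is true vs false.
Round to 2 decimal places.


Likelihood Ratio (LR) = P(E|C) / P(E|¬C)

LR = 0.6071 / 0.2750
   = 2.21

The evidence is 2.21 times more likely if C is true than if C is false.
Since LR > 1, the evidence supports C over ¬C.


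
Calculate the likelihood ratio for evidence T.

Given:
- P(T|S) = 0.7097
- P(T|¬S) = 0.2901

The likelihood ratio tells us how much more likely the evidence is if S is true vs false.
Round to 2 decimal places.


Likelihood Ratio (LR) = P(T|S) / P(T|¬S)

LR = 0.7097 / 0.2901
   = 2.45

The evidence is 2.45 times more likely if S is true than if S is false.
Because LR exceeds 1, T is evidence for S.


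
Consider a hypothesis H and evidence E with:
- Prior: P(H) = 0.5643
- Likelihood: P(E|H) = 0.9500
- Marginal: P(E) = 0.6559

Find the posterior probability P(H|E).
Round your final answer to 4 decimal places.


Using Bayes' theorem:

P(H|E) = P(E|H) × P(H) / P(E)
       = 0.9500 × 0.5643 / 0.6559
       = 0.53608500 / 0.6559
       = 0.8173

The evidence strengthens our belief in H.
Prior: 0.5643 → Posterior: 0.8173


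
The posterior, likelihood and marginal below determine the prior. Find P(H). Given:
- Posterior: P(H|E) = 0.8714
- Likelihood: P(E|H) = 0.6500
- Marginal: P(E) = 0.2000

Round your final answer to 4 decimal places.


From Bayes' theorem: P(H|E) = P(E|H) × P(H) / P(E)

Rearranging for P(H):
P(H) = P(H|E) × P(E) / P(E|H)
     = 0.8714 × 0.2000 / 0.6500
     = 0.17428000 / 0.6500
     = 0.2681


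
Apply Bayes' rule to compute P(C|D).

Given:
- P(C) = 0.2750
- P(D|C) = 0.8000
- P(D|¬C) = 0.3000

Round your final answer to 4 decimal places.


Bayes' theorem: P(C|D) = P(D|C) × P(C) / P(D)

Step 1: Calculate P(D) using law of total probability
P(D) = P(D|C)P(C) + P(D|¬C)P(¬C)
     = 0.8000 × 0.2750 + 0.3000 × 0.7250
     = 0.22000000 + 0.21750000
     = 0.43750000

Step 2: Apply Bayes' theorem
P(C|D) = P(D|C) × P(C) / P(D)
       = 0.22000000 / 0.43750000
       = 0.5029


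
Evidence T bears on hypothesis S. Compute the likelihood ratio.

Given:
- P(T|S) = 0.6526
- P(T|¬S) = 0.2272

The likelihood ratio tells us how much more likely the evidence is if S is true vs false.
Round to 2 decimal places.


Likelihood Ratio (LR) = P(T|S) / P(T|¬S)

LR = 0.6526 / 0.2272
   = 2.87

The evidence is 2.87 times more likely if S is true than if S is false.
LR > 1, so observing T raises the odds in favor of S.


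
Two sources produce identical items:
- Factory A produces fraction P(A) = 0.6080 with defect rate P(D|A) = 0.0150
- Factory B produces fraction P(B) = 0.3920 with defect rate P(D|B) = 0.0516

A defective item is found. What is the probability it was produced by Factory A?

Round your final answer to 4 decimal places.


Let A = from Factory A, D = defective

Given:
- P(A) = 0.6080, P(B) = 0.3920
- P(D|A) = 0.0150, P(D|B) = 0.0516

Step 1: Find P(D)
P(D) = P(D|A)P(A) + P(D|B)P(B)
     = 0.0150 × 0.6080 + 0.0516 × 0.3920
     = 0.00912000 + 0.02022720
     = 0.02934720

Step 2: Apply Bayes' theorem
P(A|D) = P(D|A)P(A) / P(D)
       = 0.00912000 / 0.02934720
       = 0.3108


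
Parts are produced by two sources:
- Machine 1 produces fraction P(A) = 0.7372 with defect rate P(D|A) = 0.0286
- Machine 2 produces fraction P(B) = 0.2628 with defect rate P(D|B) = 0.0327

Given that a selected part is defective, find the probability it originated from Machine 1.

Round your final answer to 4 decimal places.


Let A = from Machine 1, D = defective

Given:
- P(A) = 0.7372, P(B) = 0.2628
- P(D|A) = 0.0286, P(D|B) = 0.0327

Step 1: Find P(D)
P(D) = P(D|A)P(A) + P(D|B)P(B)
     = 0.0286 × 0.7372 + 0.0327 × 0.2628
     = 0.02108392 + 0.00859356
     = 0.02967748

Step 2: Apply Bayes' theorem
P(A|D) = P(D|A)P(A) / P(D)
       = 0.02108392 / 0.02967748
       = 0.7104


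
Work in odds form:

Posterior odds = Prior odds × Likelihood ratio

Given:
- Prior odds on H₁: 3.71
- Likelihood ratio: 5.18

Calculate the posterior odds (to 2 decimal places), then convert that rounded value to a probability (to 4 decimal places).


Step 1: Calculate posterior odds
Posterior odds = Prior odds × LR
               = 3.71 × 5.18
               = 19.22

Step 2: Convert to probability
P(H₁|E) = Posterior odds / (1 + Posterior odds)
       = 19.22 / (1 + 19.22)
       = 19.22 / 20.22
       = 0.9505

The evidence increased P(H₁) from 0.7877 to 0.9505.


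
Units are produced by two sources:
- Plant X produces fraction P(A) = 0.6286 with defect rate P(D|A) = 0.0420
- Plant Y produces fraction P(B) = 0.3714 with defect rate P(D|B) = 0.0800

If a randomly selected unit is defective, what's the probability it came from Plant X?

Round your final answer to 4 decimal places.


Let A = from Plant X, D = defective

Given:
- P(A) = 0.6286, P(B) = 0.3714
- P(D|A) = 0.0420, P(D|B) = 0.0800

Step 1: Find P(D)
P(D) = P(D|A)P(A) + P(D|B)P(B)
     = 0.0420 × 0.6286 + 0.0800 × 0.3714
     = 0.02640120 + 0.02971200
     = 0.05611320

Step 2: Apply Bayes' theorem
P(A|D) = P(D|A)P(A) / P(D)
       = 0.02640120 / 0.05611320
       = 0.4705


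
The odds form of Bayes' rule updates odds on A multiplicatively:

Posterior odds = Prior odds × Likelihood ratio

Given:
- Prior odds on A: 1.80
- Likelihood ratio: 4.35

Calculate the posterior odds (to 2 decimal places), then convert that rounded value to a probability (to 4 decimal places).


Step 1: Calculate posterior odds
Posterior odds = Prior odds × LR
               = 1.80 × 4.35
               = 7.83

Step 2: Convert to probability
P(A|E) = Posterior odds / (1 + Posterior odds)
       = 7.83 / (1 + 7.83)
       = 7.83 / 8.83
       = 0.8867

The evidence increased P(A) from 0.6429 to 0.8867.


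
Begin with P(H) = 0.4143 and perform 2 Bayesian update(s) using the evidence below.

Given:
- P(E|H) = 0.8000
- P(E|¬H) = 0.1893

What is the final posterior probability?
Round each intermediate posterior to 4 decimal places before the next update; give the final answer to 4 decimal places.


Sequential Bayesian updating:

Initial prior: P(H) = 0.4143

Update 1:
  P(E) = 0.8000 × 0.4143 + 0.1893 × 0.5857 = 0.33144000 + 0.11087301 = 0.44231301
  P(H|E) = 0.33144000 / 0.44231301 = 0.7493

Update 2:
  P(E) = 0.8000 × 0.7493 + 0.1893 × 0.2507 = 0.59944000 + 0.04745751 = 0.64689751
  P(H|E) = 0.59944000 / 0.64689751 = 0.9266

Final posterior: 0.9266


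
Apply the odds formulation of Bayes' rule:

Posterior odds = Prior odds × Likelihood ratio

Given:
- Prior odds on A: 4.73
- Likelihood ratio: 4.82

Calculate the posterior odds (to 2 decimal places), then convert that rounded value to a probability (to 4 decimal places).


Step 1: Calculate posterior odds
Posterior odds = Prior odds × LR
               = 4.73 × 4.82
               = 22.80

Step 2: Convert to probability
P(A|E) = Posterior odds / (1 + Posterior odds)
       = 22.80 / (1 + 22.80)
       = 22.80 / 23.80
       = 0.9580

The evidence increased P(A) from 0.8255 to 0.9580.


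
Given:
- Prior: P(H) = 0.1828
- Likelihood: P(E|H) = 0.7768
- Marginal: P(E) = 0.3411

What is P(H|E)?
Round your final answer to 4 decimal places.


Using Bayes' theorem:

P(H|E) = P(E|H) × P(H) / P(E)
       = 0.7768 × 0.1828 / 0.3411
       = 0.14199904 / 0.3411
       = 0.4163

The evidence strengthens our belief in H.
Prior: 0.1828 → Posterior: 0.4163


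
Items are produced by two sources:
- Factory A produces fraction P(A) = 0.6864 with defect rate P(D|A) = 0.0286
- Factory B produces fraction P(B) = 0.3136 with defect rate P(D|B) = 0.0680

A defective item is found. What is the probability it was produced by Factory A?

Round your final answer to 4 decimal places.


Let A = from Factory A, D = defective

Given:
- P(A) = 0.6864, P(B) = 0.3136
- P(D|A) = 0.0286, P(D|B) = 0.0680

Step 1: Find P(D)
P(D) = P(D|A)P(A) + P(D|B)P(B)
     = 0.0286 × 0.6864 + 0.0680 × 0.3136
     = 0.01963104 + 0.02132480
     = 0.04095584

Step 2: Apply Bayes' theorem
P(A|D) = P(D|A)P(A) / P(D)
       = 0.01963104 / 0.04095584
       = 0.4793


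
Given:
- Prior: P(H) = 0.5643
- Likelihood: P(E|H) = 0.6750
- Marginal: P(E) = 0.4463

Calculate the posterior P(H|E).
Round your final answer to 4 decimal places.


Using Bayes' theorem:

P(H|E) = P(E|H) × P(H) / P(E)
       = 0.6750 × 0.5643 / 0.4463
       = 0.38090250 / 0.4463
       = 0.8535

The evidence strengthens our belief in H.
Prior: 0.5643 → Posterior: 0.8535


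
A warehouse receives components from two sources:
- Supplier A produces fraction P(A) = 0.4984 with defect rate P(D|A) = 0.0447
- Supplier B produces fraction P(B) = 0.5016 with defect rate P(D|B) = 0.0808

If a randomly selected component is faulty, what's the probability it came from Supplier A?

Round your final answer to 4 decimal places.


Let A = from Supplier A, D = faulty

Given:
- P(A) = 0.4984, P(B) = 0.5016
- P(D|A) = 0.0447, P(D|B) = 0.0808

Step 1: Find P(D)
P(D) = P(D|A)P(A) + P(D|B)P(B)
     = 0.0447 × 0.4984 + 0.0808 × 0.5016
     = 0.02227848 + 0.04052928
     = 0.06280776

Step 2: Apply Bayes' theorem
P(A|D) = P(D|A)P(A) / P(D)
       = 0.02227848 / 0.06280776
       = 0.3547


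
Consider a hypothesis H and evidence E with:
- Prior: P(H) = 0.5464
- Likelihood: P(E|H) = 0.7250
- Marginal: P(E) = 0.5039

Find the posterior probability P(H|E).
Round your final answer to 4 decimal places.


Using Bayes' theorem:

P(H|E) = P(E|H) × P(H) / P(E)
       = 0.7250 × 0.5464 / 0.5039
       = 0.39614000 / 0.5039
       = 0.7861

The evidence strengthens our belief in H.
Prior: 0.5464 → Posterior: 0.7861


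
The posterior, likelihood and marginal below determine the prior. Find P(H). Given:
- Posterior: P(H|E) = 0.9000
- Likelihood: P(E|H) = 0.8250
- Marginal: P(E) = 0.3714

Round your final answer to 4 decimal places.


From Bayes' theorem: P(H|E) = P(E|H) × P(H) / P(E)

Rearranging for P(H):
P(H) = P(H|E) × P(E) / P(E|H)
     = 0.9000 × 0.3714 / 0.8250
     = 0.33426000 / 0.8250
     = 0.4052


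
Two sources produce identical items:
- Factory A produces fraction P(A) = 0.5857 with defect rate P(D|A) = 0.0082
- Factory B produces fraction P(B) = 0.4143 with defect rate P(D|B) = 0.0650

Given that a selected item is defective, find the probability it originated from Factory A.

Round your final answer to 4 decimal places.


Let A = from Factory A, D = defective

Given:
- P(A) = 0.5857, P(B) = 0.4143
- P(D|A) = 0.0082, P(D|B) = 0.0650

Step 1: Find P(D)
P(D) = P(D|A)P(A) + P(D|B)P(B)
     = 0.0082 × 0.5857 + 0.0650 × 0.4143
     = 0.00480274 + 0.02692950
     = 0.03173224

Step 2: Apply Bayes' theorem
P(A|D) = P(D|A)P(A) / P(D)
       = 0.00480274 / 0.03173224
       = 0.1514


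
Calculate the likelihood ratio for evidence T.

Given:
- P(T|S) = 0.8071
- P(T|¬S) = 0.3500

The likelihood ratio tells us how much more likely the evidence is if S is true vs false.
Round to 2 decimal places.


Likelihood Ratio (LR) = P(T|S) / P(T|¬S)

LR = 0.8071 / 0.3500
   = 2.31

The evidence is 2.31 times more likely if S is true than if S is false.
Because LR exceeds 1, T is evidence for S.


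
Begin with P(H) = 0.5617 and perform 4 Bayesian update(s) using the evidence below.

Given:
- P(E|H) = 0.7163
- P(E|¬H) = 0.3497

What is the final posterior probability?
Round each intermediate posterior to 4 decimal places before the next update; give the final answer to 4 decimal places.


Sequential Bayesian updating:

Initial prior: P(H) = 0.5617

Update 1:
  P(E) = 0.7163 × 0.5617 + 0.3497 × 0.4383 = 0.40234571 + 0.15327351 = 0.55561922
  P(H|E) = 0.40234571 / 0.55561922 = 0.7241

Update 2:
  P(E) = 0.7163 × 0.7241 + 0.3497 × 0.2759 = 0.51867283 + 0.09648223 = 0.61515506
  P(H|E) = 0.51867283 / 0.61515506 = 0.8432

Update 3:
  P(E) = 0.7163 × 0.8432 + 0.3497 × 0.1568 = 0.60398416 + 0.05483296 = 0.65881712
  P(H|E) = 0.60398416 / 0.65881712 = 0.9168

Update 4:
  P(E) = 0.7163 × 0.9168 + 0.3497 × 0.0832 = 0.65670384 + 0.02909504 = 0.68579888
  P(H|E) = 0.65670384 / 0.68579888 = 0.9576

Final posterior: 0.9576


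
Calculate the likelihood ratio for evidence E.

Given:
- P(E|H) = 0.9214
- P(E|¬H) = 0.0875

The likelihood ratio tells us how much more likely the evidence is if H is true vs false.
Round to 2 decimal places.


Likelihood Ratio (LR) = P(E|H) / P(E|¬H)

LR = 0.9214 / 0.0875
   = 10.53

The evidence is 10.53 times more likely if H is true than if H is false.
Since LR > 1, the evidence supports H over ¬H.


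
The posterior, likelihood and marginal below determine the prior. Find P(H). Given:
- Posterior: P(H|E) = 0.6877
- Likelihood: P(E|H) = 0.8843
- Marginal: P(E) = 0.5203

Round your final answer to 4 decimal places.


From Bayes' theorem: P(H|E) = P(E|H) × P(H) / P(E)

Rearranging for P(H):
P(H) = P(H|E) × P(E) / P(E|H)
     = 0.6877 × 0.5203 / 0.8843
     = 0.35781031 / 0.8843
     = 0.4046


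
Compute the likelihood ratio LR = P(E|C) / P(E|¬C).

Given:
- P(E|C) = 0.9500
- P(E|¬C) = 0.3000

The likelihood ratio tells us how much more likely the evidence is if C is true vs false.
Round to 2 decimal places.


Likelihood Ratio (LR) = P(E|C) / P(E|¬C)

LR = 0.9500 / 0.3000
   = 3.17

The evidence is 3.17 times more likely if C is true than if C is false.
Because LR exceeds 1, E is evidence for C.


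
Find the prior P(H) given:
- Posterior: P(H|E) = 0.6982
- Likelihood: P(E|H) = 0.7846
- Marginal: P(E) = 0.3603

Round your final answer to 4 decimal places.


From Bayes' theorem: P(H|E) = P(E|H) × P(H) / P(E)

Rearranging for P(H):
P(H) = P(H|E) × P(E) / P(E|H)
     = 0.6982 × 0.3603 / 0.7846
     = 0.25156146 / 0.7846
     = 0.3206


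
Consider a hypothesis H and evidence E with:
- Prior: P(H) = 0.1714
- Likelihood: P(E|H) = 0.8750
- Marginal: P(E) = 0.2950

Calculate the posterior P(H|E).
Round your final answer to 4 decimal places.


Using Bayes' theorem:

P(H|E) = P(E|H) × P(H) / P(E)
       = 0.8750 × 0.1714 / 0.2950
       = 0.14997500 / 0.2950
       = 0.5084

The evidence strengthens our belief in H.
Prior: 0.1714 → Posterior: 0.5084


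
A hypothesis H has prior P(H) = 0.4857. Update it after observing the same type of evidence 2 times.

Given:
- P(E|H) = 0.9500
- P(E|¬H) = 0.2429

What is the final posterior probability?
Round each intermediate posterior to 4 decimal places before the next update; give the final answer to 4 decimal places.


Sequential Bayesian updating:

Initial prior: P(H) = 0.4857

Update 1:
  P(E) = 0.9500 × 0.4857 + 0.2429 × 0.5143 = 0.46141500 + 0.12492347 = 0.58633847
  P(H|E) = 0.46141500 / 0.58633847 = 0.7869

Update 2:
  P(E) = 0.9500 × 0.7869 + 0.2429 × 0.2131 = 0.74755500 + 0.05176199 = 0.79931699
  P(H|E) = 0.74755500 / 0.79931699 = 0.9352

Final posterior: 0.9352


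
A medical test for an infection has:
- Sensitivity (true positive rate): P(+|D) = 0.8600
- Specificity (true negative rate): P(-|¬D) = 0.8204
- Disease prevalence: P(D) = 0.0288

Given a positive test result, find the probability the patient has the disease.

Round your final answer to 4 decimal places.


Let D = has disease, + = positive test

Given:
- P(D) = 0.0288 (prevalence)
- P(+|D) = 0.8600 (sensitivity)
- P(-|¬D) = 0.8204 (specificity)
- P(+|¬D) = 0.1796 (false positive rate = 1 - specificity)

Step 1: Find P(+)
P(+) = P(+|D)P(D) + P(+|¬D)P(¬D)
     = 0.8600 × 0.0288 + 0.1796 × 0.9712
     = 0.02476800 + 0.17442752
     = 0.19919552

Step 2: Apply Bayes' theorem for P(D|+)
P(D|+) = P(+|D)P(D) / P(+)
       = 0.02476800 / 0.19919552
       = 0.1243


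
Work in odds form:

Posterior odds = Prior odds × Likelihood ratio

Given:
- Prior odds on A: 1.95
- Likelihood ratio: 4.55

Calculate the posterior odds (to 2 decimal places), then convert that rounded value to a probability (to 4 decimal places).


Step 1: Calculate posterior odds
Posterior odds = Prior odds × LR
               = 1.95 × 4.55
               = 8.87

Step 2: Convert to probability
P(A|E) = Posterior odds / (1 + Posterior odds)
       = 8.87 / (1 + 8.87)
       = 8.87 / 9.87
       = 0.8987

The evidence increased P(A) from 0.6610 to 0.8987.


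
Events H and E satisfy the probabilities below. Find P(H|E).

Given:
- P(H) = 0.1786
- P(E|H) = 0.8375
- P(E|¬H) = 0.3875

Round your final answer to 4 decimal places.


Bayes' theorem: P(H|E) = P(E|H) × P(H) / P(E)

Step 1: Calculate P(E) using law of total probability
P(E) = P(E|H)P(H) + P(E|¬H)P(¬H)
     = 0.8375 × 0.1786 + 0.3875 × 0.8214
     = 0.14957750 + 0.31829250
     = 0.46787000

Step 2: Apply Bayes' theorem
P(H|E) = P(E|H) × P(H) / P(E)
       = 0.14957750 / 0.46787000
       = 0.3197


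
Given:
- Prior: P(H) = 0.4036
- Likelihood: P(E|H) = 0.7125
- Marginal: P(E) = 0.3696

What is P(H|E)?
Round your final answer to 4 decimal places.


Using Bayes' theorem:

P(H|E) = P(E|H) × P(H) / P(E)
       = 0.7125 × 0.4036 / 0.3696
       = 0.28756500 / 0.3696
       = 0.7780

The evidence strengthens our belief in H.
Prior: 0.4036 → Posterior: 0.7780


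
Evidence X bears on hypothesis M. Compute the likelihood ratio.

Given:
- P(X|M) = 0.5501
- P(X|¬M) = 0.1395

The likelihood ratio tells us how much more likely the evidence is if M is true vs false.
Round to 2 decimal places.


Likelihood Ratio (LR) = P(X|M) / P(X|¬M)

LR = 0.5501 / 0.1395
   = 3.94

The evidence is 3.94 times more likely if M is true than if M is false.
LR > 1, so observing X raises the odds in favor of M.


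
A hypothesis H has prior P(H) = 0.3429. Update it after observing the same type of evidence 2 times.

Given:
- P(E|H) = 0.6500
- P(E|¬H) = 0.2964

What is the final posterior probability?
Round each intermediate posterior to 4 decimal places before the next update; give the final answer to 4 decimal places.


Sequential Bayesian updating:

Initial prior: P(H) = 0.3429

Update 1:
  P(E) = 0.6500 × 0.3429 + 0.2964 × 0.6571 = 0.22288500 + 0.19476444 = 0.41764944
  P(H|E) = 0.22288500 / 0.41764944 = 0.5337

Update 2:
  P(E) = 0.6500 × 0.5337 + 0.2964 × 0.4663 = 0.34690500 + 0.13821132 = 0.48511632
  P(H|E) = 0.34690500 / 0.48511632 = 0.7151

Final posterior: 0.7151


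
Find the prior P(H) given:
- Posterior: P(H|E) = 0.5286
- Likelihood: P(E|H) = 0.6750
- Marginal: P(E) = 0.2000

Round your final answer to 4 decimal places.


From Bayes' theorem: P(H|E) = P(E|H) × P(H) / P(E)

Rearranging for P(H):
P(H) = P(H|E) × P(E) / P(E|H)
     = 0.5286 × 0.2000 / 0.6750
     = 0.10572000 / 0.6750
     = 0.1566


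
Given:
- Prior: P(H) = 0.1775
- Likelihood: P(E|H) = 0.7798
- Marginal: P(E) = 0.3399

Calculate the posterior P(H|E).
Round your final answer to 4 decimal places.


Using Bayes' theorem:

P(H|E) = P(E|H) × P(H) / P(E)
       = 0.7798 × 0.1775 / 0.3399
       = 0.13841450 / 0.3399
       = 0.4072

The evidence strengthens our belief in H.
Prior: 0.1775 → Posterior: 0.4072


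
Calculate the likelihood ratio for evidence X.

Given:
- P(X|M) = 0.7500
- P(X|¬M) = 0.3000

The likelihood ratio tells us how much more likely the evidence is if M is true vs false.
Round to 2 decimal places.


Likelihood Ratio (LR) = P(X|M) / P(X|¬M)

LR = 0.7500 / 0.3000
   = 2.50

The evidence is 2.50 times more likely if M is true than if M is false.
Because LR exceeds 1, X is evidence for M.


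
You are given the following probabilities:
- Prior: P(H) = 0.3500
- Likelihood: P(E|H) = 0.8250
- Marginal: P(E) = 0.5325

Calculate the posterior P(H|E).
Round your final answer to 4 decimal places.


Using Bayes' theorem:

P(H|E) = P(E|H) × P(H) / P(E)
       = 0.8250 × 0.3500 / 0.5325
       = 0.28875000 / 0.5325
       = 0.5423

The evidence strengthens our belief in H.
Prior: 0.3500 → Posterior: 0.5423


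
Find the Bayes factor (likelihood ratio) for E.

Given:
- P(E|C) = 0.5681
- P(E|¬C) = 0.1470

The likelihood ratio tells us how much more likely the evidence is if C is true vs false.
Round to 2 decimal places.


Likelihood Ratio (LR) = P(E|C) / P(E|¬C)

LR = 0.5681 / 0.1470
   = 3.86

The evidence is 3.86 times more likely if C is true than if C is false.
LR > 1, so observing E raises the odds in favor of C.


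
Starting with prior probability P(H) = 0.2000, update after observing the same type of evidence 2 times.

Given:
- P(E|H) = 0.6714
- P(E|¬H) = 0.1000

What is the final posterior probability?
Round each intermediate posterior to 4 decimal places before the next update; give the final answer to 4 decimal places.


Sequential Bayesian updating:

Initial prior: P(H) = 0.2000

Update 1:
  P(E) = 0.6714 × 0.2000 + 0.1000 × 0.8000 = 0.13428000 + 0.08000000 = 0.21428000
  P(H|E) = 0.13428000 / 0.21428000 = 0.6267

Update 2:
  P(E) = 0.6714 × 0.6267 + 0.1000 × 0.3733 = 0.42076638 + 0.03733000 = 0.45809638
  P(H|E) = 0.42076638 / 0.45809638 = 0.9185

Final posterior: 0.9185


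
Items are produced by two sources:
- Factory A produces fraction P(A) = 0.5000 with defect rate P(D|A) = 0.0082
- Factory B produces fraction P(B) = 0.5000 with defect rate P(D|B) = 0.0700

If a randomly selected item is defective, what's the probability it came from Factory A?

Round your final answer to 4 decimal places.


Let A = from Factory A, D = defective

Given:
- P(A) = 0.5000, P(B) = 0.5000
- P(D|A) = 0.0082, P(D|B) = 0.0700

Step 1: Find P(D)
P(D) = P(D|A)P(A) + P(D|B)P(B)
     = 0.0082 × 0.5000 + 0.0700 × 0.5000
     = 0.00410000 + 0.03500000
     = 0.03910000

Step 2: Apply Bayes' theorem
P(A|D) = P(D|A)P(A) / P(D)
       = 0.00410000 / 0.03910000
       = 0.1049


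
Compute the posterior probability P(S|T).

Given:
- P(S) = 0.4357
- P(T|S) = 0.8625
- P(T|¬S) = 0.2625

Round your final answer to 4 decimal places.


Bayes' theorem: P(S|T) = P(T|S) × P(S) / P(T)

Step 1: Calculate P(T) using law of total probability
P(T) = P(T|S)P(S) + P(T|¬S)P(¬S)
     = 0.8625 × 0.4357 + 0.2625 × 0.5643
     = 0.37579125 + 0.14812875
     = 0.52392000

Step 2: Apply Bayes' theorem
P(S|T) = P(T|S) × P(S) / P(T)
       = 0.37579125 / 0.52392000
       = 0.7173


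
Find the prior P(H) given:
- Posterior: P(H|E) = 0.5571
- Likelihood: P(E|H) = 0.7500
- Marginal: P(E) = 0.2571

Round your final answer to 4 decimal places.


From Bayes' theorem: P(H|E) = P(E|H) × P(H) / P(E)

Rearranging for P(H):
P(H) = P(H|E) × P(E) / P(E|H)
     = 0.5571 × 0.2571 / 0.7500
     = 0.14323041 / 0.7500
     = 0.1910


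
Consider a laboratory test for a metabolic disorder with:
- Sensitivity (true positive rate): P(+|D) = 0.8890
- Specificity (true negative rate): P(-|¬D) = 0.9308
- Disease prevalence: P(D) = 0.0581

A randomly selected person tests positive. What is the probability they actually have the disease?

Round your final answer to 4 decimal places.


Let D = has disease, + = positive test

Given:
- P(D) = 0.0581 (prevalence)
- P(+|D) = 0.8890 (sensitivity)
- P(-|¬D) = 0.9308 (specificity)
- P(+|¬D) = 0.0692 (false positive rate = 1 - specificity)

Step 1: Find P(+)
P(+) = P(+|D)P(D) + P(+|¬D)P(¬D)
     = 0.8890 × 0.0581 + 0.0692 × 0.9419
     = 0.05165090 + 0.06517948
     = 0.11683038

Step 2: Apply Bayes' theorem for P(D|+)
P(D|+) = P(+|D)P(D) / P(+)
       = 0.05165090 / 0.11683038
       = 0.4421


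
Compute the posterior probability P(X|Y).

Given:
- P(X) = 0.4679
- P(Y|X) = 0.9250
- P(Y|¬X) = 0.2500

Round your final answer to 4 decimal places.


Bayes' theorem: P(X|Y) = P(Y|X) × P(X) / P(Y)

Step 1: Calculate P(Y) using law of total probability
P(Y) = P(Y|X)P(X) + P(Y|¬X)P(¬X)
     = 0.9250 × 0.4679 + 0.2500 × 0.5321
     = 0.43280750 + 0.13302500
     = 0.56583250

Step 2: Apply Bayes' theorem
P(X|Y) = P(Y|X) × P(X) / P(Y)
       = 0.43280750 / 0.56583250
       = 0.7649
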